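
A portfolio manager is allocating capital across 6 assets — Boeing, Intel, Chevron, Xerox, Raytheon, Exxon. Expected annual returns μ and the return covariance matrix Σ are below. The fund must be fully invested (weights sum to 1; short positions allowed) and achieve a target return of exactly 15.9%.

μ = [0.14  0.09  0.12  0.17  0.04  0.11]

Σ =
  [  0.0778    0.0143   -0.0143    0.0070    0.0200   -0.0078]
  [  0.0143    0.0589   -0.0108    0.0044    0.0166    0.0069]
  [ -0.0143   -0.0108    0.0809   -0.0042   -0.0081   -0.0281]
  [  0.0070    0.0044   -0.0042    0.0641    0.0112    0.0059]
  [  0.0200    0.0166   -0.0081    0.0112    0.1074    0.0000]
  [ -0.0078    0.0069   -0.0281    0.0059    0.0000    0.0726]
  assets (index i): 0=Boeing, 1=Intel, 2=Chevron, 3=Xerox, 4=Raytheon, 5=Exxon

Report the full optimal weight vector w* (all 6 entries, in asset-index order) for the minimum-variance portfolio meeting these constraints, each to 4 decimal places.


0.2997  0.0148  0.2672  0.3996  -0.1951  0.2138

u=Σ⁻¹μ = [2.2709  1.1189  3.0496  2.3250  -0.2358  2.6442]
v=Σ⁻¹𝟙 = [15.1851  12.9861  25.9953  11.6998  5.2165  23.2821]
a=μᵀu=1.461254  b=𝟙ᵀu=11.172748  c=𝟙ᵀv=94.364835  D=ac−b²=13.060709
λ₁=(c·0.159−b)/D = (94.364835·0.159−11.172748)/13.060709 = 0.293342
λ₂=(a−b·0.159)/D = (1.461254−11.172748·0.159)/13.060709 = -0.024134
w* = 0.293342·u + -0.024134·v:
  w_0 = 0.293342·2.2709 + -0.024134·15.1851 = 0.2997  (Boeing)
  w_1 = 0.293342·1.1189 + -0.024134·12.9861 = 0.0148  (Intel)
  w_2 = 0.293342·3.0496 + -0.024134·25.9953 = 0.2672  (Chevron)
  w_3 = 0.293342·2.3250 + -0.024134·11.6998 = 0.3996  (Xerox)
  w_4 = 0.293342·-0.2358 + -0.024134·5.2165 = -0.1951  (Raytheon)
  w_5 = 0.293342·2.6442 + -0.024134·23.2821 = 0.2138  (Exxon)
Σw_i=1.0000  μᵀw=0.1590
σ²=wᵀΣw=λ₁·μ_p+λ₂ = 0.293342·0.159 + -0.024134 = 0.022507 ≈ 0.0225


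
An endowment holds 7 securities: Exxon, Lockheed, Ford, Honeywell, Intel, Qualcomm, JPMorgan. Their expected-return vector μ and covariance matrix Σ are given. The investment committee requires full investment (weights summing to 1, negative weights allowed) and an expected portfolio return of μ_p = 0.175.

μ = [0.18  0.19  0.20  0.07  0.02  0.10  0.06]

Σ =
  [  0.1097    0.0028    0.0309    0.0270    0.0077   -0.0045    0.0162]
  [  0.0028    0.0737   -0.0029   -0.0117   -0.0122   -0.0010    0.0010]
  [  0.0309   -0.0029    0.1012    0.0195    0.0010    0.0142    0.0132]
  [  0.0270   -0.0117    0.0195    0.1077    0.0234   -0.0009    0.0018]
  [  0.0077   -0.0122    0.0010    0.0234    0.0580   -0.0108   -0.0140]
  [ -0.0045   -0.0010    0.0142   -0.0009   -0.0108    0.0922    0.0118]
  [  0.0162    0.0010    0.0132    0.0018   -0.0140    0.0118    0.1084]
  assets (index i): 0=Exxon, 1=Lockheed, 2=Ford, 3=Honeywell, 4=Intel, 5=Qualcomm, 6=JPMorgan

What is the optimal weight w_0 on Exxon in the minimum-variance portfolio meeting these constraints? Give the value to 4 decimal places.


0.1746

g=Σ⁻¹μ = [1.0349  2.7968  1.5204  0.2258  0.9139  1.0160  0.1916]
h=Σ⁻¹𝟙 = [3.5383  18.2155  5.3496  4.2860  23.3029  11.9461  9.5149]
a=μᵀg=1.168927  b=𝟙ᵀg=7.699335  c=𝟙ᵀh=76.153210  D=ac−b²=29.737770
λ₁=(c·0.175−b)/D = (76.153210·0.175−7.699335)/29.737770 = 0.189237
λ₂=(a−b·0.175)/D = (1.168927−7.699335·0.175)/29.737770 = -0.006001
w* = 0.189237·g + -0.006001·h:
  w_0 = 0.189237·1.0349 + -0.006001·3.5383 = 0.1746  (Exxon)
  w_1 = 0.189237·2.7968 + -0.006001·18.2155 = 0.4200  (Lockheed)
  w_2 = 0.189237·1.5204 + -0.006001·5.3496 = 0.2556  (Ford)
  w_3 = 0.189237·0.2258 + -0.006001·4.2860 = 0.0170  (Honeywell)
  w_4 = 0.189237·0.9139 + -0.006001·23.3029 = 0.0331  (Intel)
  w_5 = 0.189237·1.0160 + -0.006001·11.9461 = 0.1206  (Qualcomm)
  w_6 = 0.189237·0.1916 + -0.006001·9.5149 = -0.0208  (JPMorgan)
Σw_i=1.0000  μᵀw=0.1750
σ²=wᵀΣw=λ₁·μ_p+λ₂ = 0.189237·0.175 + -0.006001 = 0.027115 ≈ 0.0271


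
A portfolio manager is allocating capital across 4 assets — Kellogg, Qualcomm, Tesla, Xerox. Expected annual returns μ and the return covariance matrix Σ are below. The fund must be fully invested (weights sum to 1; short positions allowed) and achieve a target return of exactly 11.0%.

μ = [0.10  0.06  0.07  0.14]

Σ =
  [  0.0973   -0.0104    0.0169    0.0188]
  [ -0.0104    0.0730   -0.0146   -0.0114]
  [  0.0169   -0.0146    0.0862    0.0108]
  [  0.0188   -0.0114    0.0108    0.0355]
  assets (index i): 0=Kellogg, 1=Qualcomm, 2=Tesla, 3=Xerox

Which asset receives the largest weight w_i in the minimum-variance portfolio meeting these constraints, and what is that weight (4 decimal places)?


Xerox (0.5857)

x=Σ⁻¹μ = [0.3120  1.6144  0.5052  4.1431]
y=Σ⁻¹𝟙 = [5.0897  21.0644  10.5332  29.0335]
a=μᵀx=0.743476  b=𝟙ᵀx=6.574846  c=𝟙ᵀy=65.720776  D=ac−b²=5.633238
λ₁=(c·0.110−b)/D = (65.720776·0.110−6.574846)/5.633238 = 0.116175
λ₂=(a−b·0.110)/D = (0.743476−6.574846·0.110)/5.633238 = 0.003594
w* = 0.116175·x + 0.003594·y:
  w_0 = 0.116175·0.3120 + 0.003594·5.0897 = 0.0545  (Kellogg)
  w_1 = 0.116175·1.6144 + 0.003594·21.0644 = 0.2633  (Qualcomm)
  w_2 = 0.116175·0.5052 + 0.003594·10.5332 = 0.0965  (Tesla)
  w_3 = 0.116175·4.1431 + 0.003594·29.0335 = 0.5857  (Xerox)
Σw_i=1.0000  μᵀw=0.1100
σ²=wᵀΣw=λ₁·μ_p+λ₂ = 0.116175·0.110 + 0.003594 = 0.016373 ≈ 0.0164


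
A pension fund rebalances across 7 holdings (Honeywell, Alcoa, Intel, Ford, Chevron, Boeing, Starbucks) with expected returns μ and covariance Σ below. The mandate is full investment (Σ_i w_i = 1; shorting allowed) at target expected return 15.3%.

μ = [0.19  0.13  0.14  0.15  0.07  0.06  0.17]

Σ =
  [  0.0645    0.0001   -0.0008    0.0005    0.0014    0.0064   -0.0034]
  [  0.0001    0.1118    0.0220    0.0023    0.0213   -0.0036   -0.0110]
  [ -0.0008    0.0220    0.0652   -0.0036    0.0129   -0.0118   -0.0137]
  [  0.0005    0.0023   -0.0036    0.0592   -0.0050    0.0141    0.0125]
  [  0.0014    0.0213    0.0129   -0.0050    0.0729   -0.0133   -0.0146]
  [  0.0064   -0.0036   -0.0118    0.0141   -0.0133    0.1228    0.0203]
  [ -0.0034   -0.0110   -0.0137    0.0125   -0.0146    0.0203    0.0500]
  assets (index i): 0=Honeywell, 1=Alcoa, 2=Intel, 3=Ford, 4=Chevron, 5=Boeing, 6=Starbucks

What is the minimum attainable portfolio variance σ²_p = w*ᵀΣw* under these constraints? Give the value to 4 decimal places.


g=Σ⁻¹μ = [3.1979  0.8049  2.6901  1.8405  1.1752  -0.2249  4.5060]
h=Σ⁻¹𝟙 = [16.1777  4.9081  17.9219  12.1629  15.8964  5.0900  26.6250]
a=μᵀg=2.199716  b=𝟙ᵀg=13.989714  c=𝟙ᵀh=98.782025  D=ac−b²=21.580326
λ₁=(c·0.153−b)/D = (98.782025·0.153−13.989714)/21.580326 = 0.052082
λ₂=(a−b·0.153)/D = (2.199716−13.989714·0.153)/21.580326 = 0.002747
w* = 0.052082·g + 0.002747·h:
  w_0 = 0.052082·3.1979 + 0.002747·16.1777 = 0.2110  (Honeywell)
  w_1 = 0.052082·0.8049 + 0.002747·4.9081 = 0.0554  (Alcoa)
  w_2 = 0.052082·2.6901 + 0.002747·17.9219 = 0.1893  (Intel)
  w_3 = 0.052082·1.8405 + 0.002747·12.1629 = 0.1293  (Ford)
  w_4 = 0.052082·1.1752 + 0.002747·15.8964 = 0.1049  (Chevron)
  w_5 = 0.052082·-0.2249 + 0.002747·5.0900 = 0.0023  (Boeing)
  w_6 = 0.052082·4.5060 + 0.002747·26.6250 = 0.3078  (Starbucks)
Σw_i=1.0000  μᵀw=0.1530
σ²=wᵀΣw=λ₁·μ_p+λ₂ = 0.052082·0.153 + 0.002747 = 0.010716 ≈ 0.0107

0.0107


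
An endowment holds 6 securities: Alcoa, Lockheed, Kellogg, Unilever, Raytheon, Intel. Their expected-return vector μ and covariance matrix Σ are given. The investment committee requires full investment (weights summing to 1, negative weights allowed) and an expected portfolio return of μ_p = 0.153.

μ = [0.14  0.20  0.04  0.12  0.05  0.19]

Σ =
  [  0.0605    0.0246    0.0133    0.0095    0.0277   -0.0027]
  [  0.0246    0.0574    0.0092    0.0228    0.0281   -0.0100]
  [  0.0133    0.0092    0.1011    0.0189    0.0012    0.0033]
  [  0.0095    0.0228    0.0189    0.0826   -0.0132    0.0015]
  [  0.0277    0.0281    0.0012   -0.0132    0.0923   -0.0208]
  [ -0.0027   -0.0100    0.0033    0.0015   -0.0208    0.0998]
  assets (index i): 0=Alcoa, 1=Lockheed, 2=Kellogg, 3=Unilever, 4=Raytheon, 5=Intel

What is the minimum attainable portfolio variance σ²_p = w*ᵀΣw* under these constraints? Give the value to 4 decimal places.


0.0206

x=Σ⁻¹μ = [1.1474  3.4220  -0.1981  0.3343  -0.2942  2.2179]
y=Σ⁻¹𝟙 = [6.4802  6.6496  6.0762  9.6698  11.0580  12.8201]
a=μᵀx=1.283919  b=𝟙ᵀx=6.629278  c=𝟙ᵀy=52.753795  D=ac−b²=23.784260
λ₁=(c·0.153−b)/D = (52.753795·0.153−6.629278)/23.784260 = 0.060631
λ₂=(a−b·0.153)/D = (1.283919−6.629278·0.153)/23.784260 = 0.011337
w* = 0.060631·x + 0.011337·y:
  w_0 = 0.060631·1.1474 + 0.011337·6.4802 = 0.1430  (Alcoa)
  w_1 = 0.060631·3.4220 + 0.011337·6.6496 = 0.2829  (Lockheed)
  w_2 = 0.060631·-0.1981 + 0.011337·6.0762 = 0.0569  (Kellogg)
  w_3 = 0.060631·0.3343 + 0.011337·9.6698 = 0.1299  (Unilever)
  w_4 = 0.060631·-0.2942 + 0.011337·11.0580 = 0.1075  (Raytheon)
  w_5 = 0.060631·2.2179 + 0.011337·12.8201 = 0.2798  (Intel)
Σw_i=1.0000  μᵀw=0.1530
σ²=wᵀΣw=λ₁·μ_p+λ₂ = 0.060631·0.153 + 0.011337 = 0.020613 ≈ 0.0206


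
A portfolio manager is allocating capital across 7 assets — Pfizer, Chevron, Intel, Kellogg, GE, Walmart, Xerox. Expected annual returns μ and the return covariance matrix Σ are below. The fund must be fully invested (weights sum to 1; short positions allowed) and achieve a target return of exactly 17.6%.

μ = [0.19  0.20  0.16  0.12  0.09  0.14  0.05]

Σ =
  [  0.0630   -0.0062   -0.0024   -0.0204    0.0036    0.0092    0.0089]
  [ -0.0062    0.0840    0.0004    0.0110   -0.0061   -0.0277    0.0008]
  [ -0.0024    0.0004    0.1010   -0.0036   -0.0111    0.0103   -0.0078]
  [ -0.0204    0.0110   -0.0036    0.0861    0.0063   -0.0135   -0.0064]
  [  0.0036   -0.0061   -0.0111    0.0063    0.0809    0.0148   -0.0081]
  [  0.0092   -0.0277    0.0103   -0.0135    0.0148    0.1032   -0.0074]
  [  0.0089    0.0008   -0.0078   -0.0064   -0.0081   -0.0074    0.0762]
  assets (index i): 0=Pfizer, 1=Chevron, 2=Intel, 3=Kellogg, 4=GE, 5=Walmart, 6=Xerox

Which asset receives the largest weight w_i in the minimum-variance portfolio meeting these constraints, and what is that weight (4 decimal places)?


Pfizer (0.3378)

g=Σ⁻¹μ = [3.6508  3.0353  1.7194  2.2298  0.9811  1.8861  0.8486]
h=Σ⁻¹𝟙 = [18.5099  15.9443  12.1800  16.7400  12.3918  12.6633  15.9938]
a=μᵀg=2.238178  b=𝟙ᵀg=14.351143  c=𝟙ᵀh=104.423011  D=ac−b²=27.761982
λ₁=(c·0.176−b)/D = (104.423011·0.176−14.351143)/27.761982 = 0.145066
λ₂=(a−b·0.176)/D = (2.238178−14.351143·0.176)/27.761982 = -0.010360
w* = 0.145066·g + -0.010360·h:
  w_0 = 0.145066·3.6508 + -0.010360·18.5099 = 0.3378  (Pfizer)
  w_1 = 0.145066·3.0353 + -0.010360·15.9443 = 0.2751  (Chevron)
  w_2 = 0.145066·1.7194 + -0.010360·12.1800 = 0.1232  (Intel)
  w_3 = 0.145066·2.2298 + -0.010360·16.7400 = 0.1500  (Kellogg)
  w_4 = 0.145066·0.9811 + -0.010360·12.3918 = 0.0139  (GE)
  w_5 = 0.145066·1.8861 + -0.010360·12.6633 = 0.1424  (Walmart)
  w_6 = 0.145066·0.8486 + -0.010360·15.9938 = -0.0426  (Xerox)
Σw_i=1.0000  μᵀw=0.1760
σ²=wᵀΣw=λ₁·μ_p+λ₂ = 0.145066·0.176 + -0.010360 = 0.015171 ≈ 0.0152


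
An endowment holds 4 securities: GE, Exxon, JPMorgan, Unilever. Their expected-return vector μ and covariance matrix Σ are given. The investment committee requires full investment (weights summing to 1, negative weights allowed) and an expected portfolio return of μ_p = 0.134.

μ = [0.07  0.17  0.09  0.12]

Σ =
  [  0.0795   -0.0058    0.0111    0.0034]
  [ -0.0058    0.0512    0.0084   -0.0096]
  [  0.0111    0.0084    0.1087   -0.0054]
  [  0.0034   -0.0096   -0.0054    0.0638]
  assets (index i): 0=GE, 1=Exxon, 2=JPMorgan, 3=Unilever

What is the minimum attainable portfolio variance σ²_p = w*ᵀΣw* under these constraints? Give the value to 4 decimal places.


u=Σ⁻¹μ = [0.9753  3.7984  0.5564  2.4475]
v=Σ⁻¹𝟙 = [12.4787  23.3708  7.0694  19.1239]
a=μᵀu=1.057784  b=𝟙ᵀu=7.777657  c=𝟙ᵀv=62.042800  D=ac−b²=5.135921
λ₁=(c·0.134−b)/D = (62.042800·0.134−7.777657)/5.135921 = 0.104378
λ₂=(a−b·0.134)/D = (1.057784−7.777657·0.134)/5.135921 = 0.003033
w* = 0.104378·u + 0.003033·v:
  w_0 = 0.104378·0.9753 + 0.003033·12.4787 = 0.1396  (GE)
  w_1 = 0.104378·3.7984 + 0.003033·23.3708 = 0.4674  (Exxon)
  w_2 = 0.104378·0.5564 + 0.003033·7.0694 = 0.0795  (JPMorgan)
  w_3 = 0.104378·2.4475 + 0.003033·19.1239 = 0.3135  (Unilever)
Σw_i=1.0000  μᵀw=0.1340
σ²=wᵀΣw=λ₁·μ_p+λ₂ = 0.104378·0.134 + 0.003033 = 0.017020 ≈ 0.0170

0.0170


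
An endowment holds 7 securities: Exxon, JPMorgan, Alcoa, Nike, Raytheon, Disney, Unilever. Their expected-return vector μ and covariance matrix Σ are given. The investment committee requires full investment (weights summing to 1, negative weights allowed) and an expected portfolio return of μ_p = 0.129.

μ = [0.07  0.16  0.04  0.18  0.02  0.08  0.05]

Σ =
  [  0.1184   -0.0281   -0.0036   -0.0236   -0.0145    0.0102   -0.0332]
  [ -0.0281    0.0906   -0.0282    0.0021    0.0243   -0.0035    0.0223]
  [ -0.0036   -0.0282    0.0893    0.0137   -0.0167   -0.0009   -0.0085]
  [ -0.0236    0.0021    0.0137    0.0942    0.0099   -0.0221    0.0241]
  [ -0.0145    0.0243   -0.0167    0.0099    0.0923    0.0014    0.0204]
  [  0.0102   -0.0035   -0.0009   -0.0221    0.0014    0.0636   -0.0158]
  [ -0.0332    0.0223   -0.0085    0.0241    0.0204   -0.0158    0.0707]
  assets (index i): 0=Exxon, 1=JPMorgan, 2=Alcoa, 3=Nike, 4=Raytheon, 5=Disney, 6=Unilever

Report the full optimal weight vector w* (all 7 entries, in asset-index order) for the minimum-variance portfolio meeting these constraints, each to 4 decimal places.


g=Σ⁻¹μ = [1.6448  2.5831  0.9234  2.5563  -0.4610  2.1779  0.5242]
h=Σ⁻¹𝟙 = [19.7766  17.0330  18.8850  12.0855  6.9821  22.5821  19.2415]
a=μᵀg=1.216722  b=𝟙ᵀg=9.948715  c=𝟙ᵀh=116.585811  D=ac−b²=42.875535
λ₁=(c·0.129−b)/D = (116.585811·0.129−9.948715)/42.875535 = 0.118736
λ₂=(a−b·0.129)/D = (1.216722−9.948715·0.129)/42.875535 = -0.001555
w* = 0.118736·g + -0.001555·h:
  w_0 = 0.118736·1.6448 + -0.001555·19.7766 = 0.1645  (Exxon)
  w_1 = 0.118736·2.5831 + -0.001555·17.0330 = 0.2802  (JPMorgan)
  w_2 = 0.118736·0.9234 + -0.001555·18.8850 = 0.0803  (Alcoa)
  w_3 = 0.118736·2.5563 + -0.001555·12.0855 = 0.2847  (Nike)
  w_4 = 0.118736·-0.4610 + -0.001555·6.9821 = -0.0656  (Raytheon)
  w_5 = 0.118736·2.1779 + -0.001555·22.5821 = 0.2235  (Disney)
  w_6 = 0.118736·0.5242 + -0.001555·19.2415 = 0.0323  (Unilever)
Σw_i=1.0000  μᵀw=0.1290
σ²=wᵀΣw=λ₁·μ_p+λ₂ = 0.118736·0.129 + -0.001555 = 0.013762 ≈ 0.0138

0.1645  0.2802  0.0803  0.2847  -0.0656  0.2235  0.0323


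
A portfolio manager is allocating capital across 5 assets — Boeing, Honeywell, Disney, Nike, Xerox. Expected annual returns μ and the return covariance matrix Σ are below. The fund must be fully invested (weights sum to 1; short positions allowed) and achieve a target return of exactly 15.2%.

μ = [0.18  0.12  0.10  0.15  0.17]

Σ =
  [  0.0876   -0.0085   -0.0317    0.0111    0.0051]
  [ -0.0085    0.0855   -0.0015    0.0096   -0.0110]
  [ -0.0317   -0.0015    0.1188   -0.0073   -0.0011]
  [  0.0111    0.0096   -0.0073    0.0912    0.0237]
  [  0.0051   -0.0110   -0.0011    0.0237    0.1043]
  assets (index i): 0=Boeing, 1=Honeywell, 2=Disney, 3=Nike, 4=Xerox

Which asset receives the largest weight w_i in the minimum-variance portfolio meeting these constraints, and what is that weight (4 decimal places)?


g=Σ⁻¹μ = [2.6197  1.7883  1.6312  0.8762  1.5085]
h=Σ⁻¹𝟙 = [16.3148  14.0090  13.4146  6.2420  8.9906]
a=μᵀg=1.237141  b=𝟙ᵀg=8.423902  c=𝟙ᵀh=58.970963  D=ac−b²=1.993277
λ₁=(c·0.152−b)/D = (58.970963·0.152−8.423902)/1.993277 = 0.270752
λ₂=(a−b·0.152)/D = (1.237141−8.423902·0.152)/1.993277 = -0.021719
w* = 0.270752·g + -0.021719·h:
  w_0 = 0.270752·2.6197 + -0.021719·16.3148 = 0.3550  (Boeing)
  w_1 = 0.270752·1.7883 + -0.021719·14.0090 = 0.1799  (Honeywell)
  w_2 = 0.270752·1.6312 + -0.021719·13.4146 = 0.1503  (Disney)
  w_3 = 0.270752·0.8762 + -0.021719·6.2420 = 0.1017  (Nike)
  w_4 = 0.270752·1.5085 + -0.021719·8.9906 = 0.2132  (Xerox)
Σw_i=1.0000  μᵀw=0.1520
σ²=wᵀΣw=λ₁·μ_p+λ₂ = 0.270752·0.152 + -0.021719 = 0.019435 ≈ 0.0194

Boeing (0.3550)


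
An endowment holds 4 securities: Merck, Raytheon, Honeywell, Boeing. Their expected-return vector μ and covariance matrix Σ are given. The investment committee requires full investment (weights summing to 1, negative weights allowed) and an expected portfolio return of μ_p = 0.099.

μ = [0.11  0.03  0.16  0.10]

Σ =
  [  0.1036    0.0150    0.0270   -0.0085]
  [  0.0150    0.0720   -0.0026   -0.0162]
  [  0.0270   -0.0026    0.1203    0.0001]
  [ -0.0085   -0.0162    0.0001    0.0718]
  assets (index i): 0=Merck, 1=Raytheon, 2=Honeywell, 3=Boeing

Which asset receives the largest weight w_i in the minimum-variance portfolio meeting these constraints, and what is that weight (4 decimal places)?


u=Σ⁻¹μ = [0.7969  0.6604  1.1641  1.6345]
v=Σ⁻¹𝟙 = [6.8735  16.8858  7.1194  18.5413]
a=μᵀu=0.457170  b=𝟙ᵀu=4.255886  c=𝟙ᵀv=49.419917  D=ac−b²=4.480765
λ₁=(c·0.099−b)/D = (49.419917·0.099−4.255886)/4.480765 = 0.142093
λ₂=(a−b·0.099)/D = (0.457170−4.255886·0.099)/4.480765 = 0.007998
w* = 0.142093·u + 0.007998·v:
  w_0 = 0.142093·0.7969 + 0.007998·6.8735 = 0.1682  (Merck)
  w_1 = 0.142093·0.6604 + 0.007998·16.8858 = 0.2289  (Raytheon)
  w_2 = 0.142093·1.1641 + 0.007998·7.1194 = 0.2223  (Honeywell)
  w_3 = 0.142093·1.6345 + 0.007998·18.5413 = 0.3805  (Boeing)
Σw_i=1.0000  μᵀw=0.0990
σ²=wᵀΣw=λ₁·μ_p+λ₂ = 0.142093·0.099 + 0.007998 = 0.022065 ≈ 0.0221

Boeing (0.3805)


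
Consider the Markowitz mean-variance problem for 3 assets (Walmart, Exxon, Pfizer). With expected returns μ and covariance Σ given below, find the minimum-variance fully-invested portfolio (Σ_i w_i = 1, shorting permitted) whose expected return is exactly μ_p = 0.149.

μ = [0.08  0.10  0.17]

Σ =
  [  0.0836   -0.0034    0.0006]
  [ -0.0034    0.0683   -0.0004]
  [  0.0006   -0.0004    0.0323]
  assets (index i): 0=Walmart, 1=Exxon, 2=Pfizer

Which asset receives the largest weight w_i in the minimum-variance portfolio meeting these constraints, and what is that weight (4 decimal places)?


Pfizer (0.7276)

u=Σ⁻¹μ = [0.9819  1.5438  5.2640]
v=Σ⁻¹𝟙 = [12.3677  15.4380  30.9212]
a=μᵀu=1.127826  b=𝟙ᵀu=7.789821  c=𝟙ᵀv=58.726905  D=ac−b²=5.552404
λ₁=(c·0.149−b)/D = (58.726905·0.149−7.789821)/5.552404 = 0.172986
λ₂=(a−b·0.149)/D = (1.127826−7.789821·0.149)/5.552404 = -0.005918
w* = 0.172986·u + -0.005918·v:
  w_0 = 0.172986·0.9819 + -0.005918·12.3677 = 0.0967  (Walmart)
  w_1 = 0.172986·1.5438 + -0.005918·15.4380 = 0.1757  (Exxon)
  w_2 = 0.172986·5.2640 + -0.005918·30.9212 = 0.7276  (Pfizer)
Σw_i=1.0000  μᵀw=0.1490
σ²=wᵀΣw=λ₁·μ_p+λ₂ = 0.172986·0.149 + -0.005918 = 0.019857 ≈ 0.0199


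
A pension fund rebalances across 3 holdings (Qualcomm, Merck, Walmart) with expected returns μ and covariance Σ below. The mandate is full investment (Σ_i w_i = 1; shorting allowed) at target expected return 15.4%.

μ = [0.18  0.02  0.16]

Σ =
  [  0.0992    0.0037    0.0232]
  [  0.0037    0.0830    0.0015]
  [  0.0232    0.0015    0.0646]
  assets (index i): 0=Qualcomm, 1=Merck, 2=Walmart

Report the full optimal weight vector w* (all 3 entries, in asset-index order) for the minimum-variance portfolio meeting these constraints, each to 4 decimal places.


0.3589  0.0941  0.5470

g=Σ⁻¹μ = [1.3435  0.1451  1.9909]
h=Σ⁻¹𝟙 = [6.6519  11.5199  12.8235]
a=μᵀg=0.563277  b=𝟙ᵀg=3.479500  c=𝟙ᵀh=30.995304  D=ac−b²=5.352012
λ₁=(c·0.154−b)/D = (30.995304·0.154−3.479500)/5.352012 = 0.241737
λ₂=(a−b·0.154)/D = (0.563277−3.479500·0.154)/5.352012 = 0.005126
w* = 0.241737·g + 0.005126·h:
  w_0 = 0.241737·1.3435 + 0.005126·6.6519 = 0.3589  (Qualcomm)
  w_1 = 0.241737·0.1451 + 0.005126·11.5199 = 0.0941  (Merck)
  w_2 = 0.241737·1.9909 + 0.005126·12.8235 = 0.5470  (Walmart)
Σw_i=1.0000  μᵀw=0.1540
σ²=wᵀΣw=λ₁·μ_p+λ₂ = 0.241737·0.154 + 0.005126 = 0.042353 ≈ 0.0424


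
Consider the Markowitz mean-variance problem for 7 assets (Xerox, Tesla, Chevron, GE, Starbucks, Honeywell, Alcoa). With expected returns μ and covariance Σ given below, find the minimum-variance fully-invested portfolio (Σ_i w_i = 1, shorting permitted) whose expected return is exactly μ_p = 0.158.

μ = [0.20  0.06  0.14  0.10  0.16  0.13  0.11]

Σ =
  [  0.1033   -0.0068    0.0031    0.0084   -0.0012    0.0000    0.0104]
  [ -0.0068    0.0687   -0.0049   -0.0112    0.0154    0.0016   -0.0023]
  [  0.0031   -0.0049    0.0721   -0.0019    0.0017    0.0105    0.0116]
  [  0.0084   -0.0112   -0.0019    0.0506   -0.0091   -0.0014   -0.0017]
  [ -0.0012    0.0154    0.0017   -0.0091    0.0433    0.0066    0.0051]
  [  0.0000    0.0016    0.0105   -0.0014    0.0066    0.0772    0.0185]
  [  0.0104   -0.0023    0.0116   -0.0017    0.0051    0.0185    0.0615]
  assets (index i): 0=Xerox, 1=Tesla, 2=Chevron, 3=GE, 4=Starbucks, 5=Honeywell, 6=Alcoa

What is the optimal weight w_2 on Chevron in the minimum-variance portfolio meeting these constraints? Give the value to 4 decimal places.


0.1513

g=Σ⁻¹μ = [1.6962  0.7525  1.6452  2.6449  3.7317  1.0107  0.6792]
h=Σ⁻¹𝟙 = [7.4120  16.1188  12.1755  26.7707  20.4096  7.2656  10.1750]
a=μᵀg=1.682393  b=𝟙ᵀg=12.160489  c=𝟙ᵀh=100.327271  D=ac−b²=20.912415
λ₁=(c·0.158−b)/D = (100.327271·0.158−12.160489)/20.912415 = 0.176509
λ₂=(a−b·0.158)/D = (1.682393−12.160489·0.158)/20.912415 = -0.011427
w* = 0.176509·g + -0.011427·h:
  w_0 = 0.176509·1.6962 + -0.011427·7.4120 = 0.2147  (Xerox)
  w_1 = 0.176509·0.7525 + -0.011427·16.1188 = -0.0514  (Tesla)
  w_2 = 0.176509·1.6452 + -0.011427·12.1755 = 0.1513  (Chevron)
  w_3 = 0.176509·2.6449 + -0.011427·26.7707 = 0.1609  (GE)
  w_4 = 0.176509·3.7317 + -0.011427·20.4096 = 0.4255  (Starbucks)
  w_5 = 0.176509·1.0107 + -0.011427·7.2656 = 0.0954  (Honeywell)
  w_6 = 0.176509·0.6792 + -0.011427·10.1750 = 0.0036  (Alcoa)
Σw_i=1.0000  μᵀw=0.1580
σ²=wᵀΣw=λ₁·μ_p+λ₂ = 0.176509·0.158 + -0.011427 = 0.016461 ≈ 0.0165


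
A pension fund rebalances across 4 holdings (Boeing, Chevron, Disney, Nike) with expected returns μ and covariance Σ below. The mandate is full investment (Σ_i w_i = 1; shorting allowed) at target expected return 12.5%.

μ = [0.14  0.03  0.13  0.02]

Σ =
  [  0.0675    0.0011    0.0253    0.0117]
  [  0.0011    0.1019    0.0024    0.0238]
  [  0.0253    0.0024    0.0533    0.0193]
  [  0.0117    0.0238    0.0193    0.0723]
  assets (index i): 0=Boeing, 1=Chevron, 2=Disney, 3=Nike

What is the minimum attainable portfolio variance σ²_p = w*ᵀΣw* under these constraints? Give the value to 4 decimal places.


g=Σ⁻¹μ = [1.4387  0.3733  1.9571  -0.6015]
h=Σ⁻¹𝟙 = [9.1687  7.8892  11.6498  6.6407]
a=μᵀg=0.455010  b=𝟙ᵀg=3.167575  c=𝟙ᵀh=35.348334  D=ac−b²=6.050328
λ₁=(c·0.125−b)/D = (35.348334·0.125−3.167575)/6.050328 = 0.206760
λ₂=(a−b·0.125)/D = (0.455010−3.167575·0.125)/6.050328 = 0.009762
w* = 0.206760·g + 0.009762·h:
  w_0 = 0.206760·1.4387 + 0.009762·9.1687 = 0.3870  (Boeing)
  w_1 = 0.206760·0.3733 + 0.009762·7.8892 = 0.1542  (Chevron)
  w_2 = 0.206760·1.9571 + 0.009762·11.6498 = 0.5184  (Disney)
  w_3 = 0.206760·-0.6015 + 0.009762·6.6407 = -0.0595  (Nike)
Σw_i=1.0000  μᵀw=0.1250
σ²=wᵀΣw=λ₁·μ_p+λ₂ = 0.206760·0.125 + 0.009762 = 0.035607 ≈ 0.0356

0.0356


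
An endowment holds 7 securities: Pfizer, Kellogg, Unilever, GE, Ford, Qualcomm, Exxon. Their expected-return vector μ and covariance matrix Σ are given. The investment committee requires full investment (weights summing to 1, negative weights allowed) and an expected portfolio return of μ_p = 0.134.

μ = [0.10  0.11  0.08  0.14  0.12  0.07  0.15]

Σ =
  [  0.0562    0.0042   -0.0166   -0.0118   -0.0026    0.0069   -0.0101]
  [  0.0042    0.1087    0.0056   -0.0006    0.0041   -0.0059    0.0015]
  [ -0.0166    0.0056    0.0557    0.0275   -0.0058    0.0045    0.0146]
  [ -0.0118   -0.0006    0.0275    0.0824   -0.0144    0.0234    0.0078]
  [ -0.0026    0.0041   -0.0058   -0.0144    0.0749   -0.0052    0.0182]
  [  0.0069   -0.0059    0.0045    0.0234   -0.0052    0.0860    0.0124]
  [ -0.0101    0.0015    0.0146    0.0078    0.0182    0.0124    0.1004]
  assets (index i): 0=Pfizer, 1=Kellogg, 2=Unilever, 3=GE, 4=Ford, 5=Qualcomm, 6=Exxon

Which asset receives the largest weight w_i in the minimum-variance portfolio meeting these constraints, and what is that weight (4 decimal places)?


GE (0.3525)

u=Σ⁻¹μ = [2.7420  0.7748  1.1194  1.9376  1.8456  0.0131  1.1088]
v=Σ⁻¹𝟙 = [26.1274  6.8713  20.1111  9.7709  16.5622  6.5744  4.9879]
a=μᵀu=1.108950  b=𝟙ᵀu=9.541252  c=𝟙ᵀv=91.005153  D=ac−b²=9.884687
λ₁=(c·0.134−b)/D = (91.005153·0.134−9.541252)/9.884687 = 0.268439
λ₂=(a−b·0.134)/D = (1.108950−9.541252·0.134)/9.884687 = -0.017156
w* = 0.268439·u + -0.017156·v:
  w_0 = 0.268439·2.7420 + -0.017156·26.1274 = 0.2878  (Pfizer)
  w_1 = 0.268439·0.7748 + -0.017156·6.8713 = 0.0901  (Kellogg)
  w_2 = 0.268439·1.1194 + -0.017156·20.1111 = -0.0445  (Unilever)
  w_3 = 0.268439·1.9376 + -0.017156·9.7709 = 0.3525  (GE)
  w_4 = 0.268439·1.8456 + -0.017156·16.5622 = 0.2113  (Ford)
  w_5 = 0.268439·0.0131 + -0.017156·6.5744 = -0.1093  (Qualcomm)
  w_6 = 0.268439·1.1088 + -0.017156·4.9879 = 0.2121  (Exxon)
Σw_i=1.0000  μᵀw=0.1340
σ²=wᵀΣw=λ₁·μ_p+λ₂ = 0.268439·0.134 + -0.017156 = 0.018815 ≈ 0.0188


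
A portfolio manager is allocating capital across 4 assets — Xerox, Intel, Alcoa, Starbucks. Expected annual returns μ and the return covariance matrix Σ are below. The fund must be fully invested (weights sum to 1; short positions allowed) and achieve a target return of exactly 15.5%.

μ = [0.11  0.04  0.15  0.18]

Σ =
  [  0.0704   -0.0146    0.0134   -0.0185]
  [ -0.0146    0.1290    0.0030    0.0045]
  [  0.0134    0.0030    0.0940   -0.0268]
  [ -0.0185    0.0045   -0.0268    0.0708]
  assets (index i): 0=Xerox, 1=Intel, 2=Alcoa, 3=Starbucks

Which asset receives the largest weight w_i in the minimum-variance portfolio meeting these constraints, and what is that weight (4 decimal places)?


Starbucks (0.4804)

x=Σ⁻¹μ = [2.2350  0.3669  2.4102  4.0154]
y=Σ⁻¹𝟙 = [19.6280  8.7945  14.4487  24.1634]
a=μᵀx=1.344839  b=𝟙ᵀx=9.027576  c=𝟙ᵀy=67.034568  D=ac−b²=8.653543
λ₁=(c·0.155−b)/D = (67.034568·0.155−9.027576)/8.653543 = 0.157483
λ₂=(a−b·0.155)/D = (1.344839−9.027576·0.155)/8.653543 = -0.006291
w* = 0.157483·x + -0.006291·y:
  w_0 = 0.157483·2.2350 + -0.006291·19.6280 = 0.2285  (Xerox)
  w_1 = 0.157483·0.3669 + -0.006291·8.7945 = 0.0025  (Intel)
  w_2 = 0.157483·2.4102 + -0.006291·14.4487 = 0.2887  (Alcoa)
  w_3 = 0.157483·4.0154 + -0.006291·24.1634 = 0.4804  (Starbucks)
Σw_i=1.0000  μᵀw=0.1550
σ²=wᵀΣw=λ₁·μ_p+λ₂ = 0.157483·0.155 + -0.006291 = 0.018119 ≈ 0.0181


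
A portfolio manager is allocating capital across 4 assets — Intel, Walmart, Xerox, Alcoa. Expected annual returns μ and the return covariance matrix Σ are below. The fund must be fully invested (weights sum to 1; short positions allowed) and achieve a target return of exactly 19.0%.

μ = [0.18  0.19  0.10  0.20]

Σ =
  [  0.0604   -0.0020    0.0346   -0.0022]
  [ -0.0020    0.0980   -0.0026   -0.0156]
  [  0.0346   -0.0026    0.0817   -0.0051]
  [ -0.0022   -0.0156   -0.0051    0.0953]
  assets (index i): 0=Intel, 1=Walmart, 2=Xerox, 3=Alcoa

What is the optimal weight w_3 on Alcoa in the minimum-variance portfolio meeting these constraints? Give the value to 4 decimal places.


0.3190

u=Σ⁻¹μ = [3.0587  2.4153  0.1662  2.5735]
v=Σ⁻¹𝟙 = [12.8651  12.7992  8.0300  13.3150]
a=μᵀu=1.540775  b=𝟙ᵀu=8.213583  c=𝟙ᵀv=47.009389  D=ac−b²=4.967962
λ₁=(c·0.190−b)/D = (47.009389·0.190−8.213583)/4.967962 = 0.144567
λ₂=(a−b·0.190)/D = (1.540775−8.213583·0.190)/4.967962 = -0.003987
w* = 0.144567·u + -0.003987·v:
  w_0 = 0.144567·3.0587 + -0.003987·12.8651 = 0.3909  (Intel)
  w_1 = 0.144567·2.4153 + -0.003987·12.7992 = 0.2981  (Walmart)
  w_2 = 0.144567·0.1662 + -0.003987·8.0300 = -0.0080  (Xerox)
  w_3 = 0.144567·2.5735 + -0.003987·13.3150 = 0.3190  (Alcoa)
Σw_i=1.0000  μᵀw=0.1900
σ²=wᵀΣw=λ₁·μ_p+λ₂ = 0.144567·0.190 + -0.003987 = 0.023481 ≈ 0.0235


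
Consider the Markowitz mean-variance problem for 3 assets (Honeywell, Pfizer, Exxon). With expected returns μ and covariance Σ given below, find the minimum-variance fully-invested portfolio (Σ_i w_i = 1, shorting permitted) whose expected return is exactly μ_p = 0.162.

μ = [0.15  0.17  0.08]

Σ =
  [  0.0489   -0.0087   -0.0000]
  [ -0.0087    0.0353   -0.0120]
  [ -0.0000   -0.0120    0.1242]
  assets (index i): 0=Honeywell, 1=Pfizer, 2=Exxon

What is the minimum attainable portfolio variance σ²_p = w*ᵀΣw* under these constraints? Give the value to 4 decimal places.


0.0163

p=Σ⁻¹μ = [4.1833  6.2718  1.2501]
q=Σ⁻¹𝟙 = [27.4072  39.1048  11.8298]
a=μᵀp=1.793722  b=𝟙ᵀp=11.705279  c=𝟙ᵀq=78.341780  D=ac−b²=3.509810
λ₁=(c·0.162−b)/D = (78.341780·0.162−11.705279)/3.509810 = 0.280952
λ₂=(a−b·0.162)/D = (1.793722−11.705279·0.162)/3.509810 = -0.029213
w* = 0.280952·p + -0.029213·q:
  w_0 = 0.280952·4.1833 + -0.029213·27.4072 = 0.3747  (Honeywell)
  w_1 = 0.280952·6.2718 + -0.029213·39.1048 = 0.6197  (Pfizer)
  w_2 = 0.280952·1.2501 + -0.029213·11.8298 = 0.0056  (Exxon)
Σw_i=1.0000  μᵀw=0.1620
σ²=wᵀΣw=λ₁·μ_p+λ₂ = 0.280952·0.162 + -0.029213 = 0.016301 ≈ 0.0163


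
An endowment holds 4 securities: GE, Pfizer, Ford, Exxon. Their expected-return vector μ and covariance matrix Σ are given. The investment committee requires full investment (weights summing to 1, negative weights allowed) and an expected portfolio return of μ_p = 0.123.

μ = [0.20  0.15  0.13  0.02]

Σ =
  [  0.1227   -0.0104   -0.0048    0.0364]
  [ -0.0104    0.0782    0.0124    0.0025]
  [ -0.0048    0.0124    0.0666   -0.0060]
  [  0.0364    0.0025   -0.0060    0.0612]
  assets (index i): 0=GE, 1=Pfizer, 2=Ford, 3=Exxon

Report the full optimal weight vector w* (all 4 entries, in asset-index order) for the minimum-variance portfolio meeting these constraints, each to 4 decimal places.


0.1775  0.2682  0.3289  0.2254

g=Σ⁻¹μ = [2.1126  1.9626  1.6625  -0.8469]
h=Σ⁻¹𝟙 = [5.4518  10.7344  14.6794  14.0980]
a=μᵀg=0.916098  b=𝟙ᵀg=4.890797  c=𝟙ᵀh=44.963559  D=ac−b²=17.271134
λ₁=(c·0.123−b)/D = (44.963559·0.123−4.890797)/17.271134 = 0.037040
λ₂=(a−b·0.123)/D = (0.916098−4.890797·0.123)/17.271134 = 0.018211
w* = 0.037040·g + 0.018211·h:
  w_0 = 0.037040·2.1126 + 0.018211·5.4518 = 0.1775  (GE)
  w_1 = 0.037040·1.9626 + 0.018211·10.7344 = 0.2682  (Pfizer)
  w_2 = 0.037040·1.6625 + 0.018211·14.6794 = 0.3289  (Ford)
  w_3 = 0.037040·-0.8469 + 0.018211·14.0980 = 0.2254  (Exxon)
Σw_i=1.0000  μᵀw=0.1230
σ²=wᵀΣw=λ₁·μ_p+λ₂ = 0.037040·0.123 + 0.018211 = 0.022767 ≈ 0.0228


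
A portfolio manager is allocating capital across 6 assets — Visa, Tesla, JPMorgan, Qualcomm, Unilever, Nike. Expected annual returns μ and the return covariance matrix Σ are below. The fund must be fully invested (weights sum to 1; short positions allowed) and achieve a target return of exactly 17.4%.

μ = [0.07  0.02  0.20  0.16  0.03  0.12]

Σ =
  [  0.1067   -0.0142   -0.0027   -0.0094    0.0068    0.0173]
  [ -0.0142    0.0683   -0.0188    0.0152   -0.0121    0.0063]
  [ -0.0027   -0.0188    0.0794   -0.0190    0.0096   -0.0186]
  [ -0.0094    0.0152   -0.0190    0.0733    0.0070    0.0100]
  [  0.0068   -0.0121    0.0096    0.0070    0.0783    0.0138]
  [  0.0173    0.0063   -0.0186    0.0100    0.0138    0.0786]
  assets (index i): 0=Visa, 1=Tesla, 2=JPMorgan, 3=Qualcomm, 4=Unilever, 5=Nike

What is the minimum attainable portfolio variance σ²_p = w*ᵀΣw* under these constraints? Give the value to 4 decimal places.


p=Σ⁻¹μ = [0.8202  0.5787  3.9461  2.9879  -0.6978  1.9760]
q=Σ⁻¹𝟙 = [11.7135  20.7553  22.7121  14.4410  9.0477  10.4297]
a=μᵀp=1.552451  b=𝟙ᵀp=9.611026  c=𝟙ᵀq=89.099309  D=ac−b²=45.950457
λ₁=(c·0.174−b)/D = (89.099309·0.174−9.611026)/45.950457 = 0.128231
λ₂=(a−b·0.174)/D = (1.552451−9.611026·0.174)/45.950457 = -0.002609
w* = 0.128231·p + -0.002609·q:
  w_0 = 0.128231·0.8202 + -0.002609·11.7135 = 0.0746  (Visa)
  w_1 = 0.128231·0.5787 + -0.002609·20.7553 = 0.0201  (Tesla)
  w_2 = 0.128231·3.9461 + -0.002609·22.7121 = 0.4468  (JPMorgan)
  w_3 = 0.128231·2.9879 + -0.002609·14.4410 = 0.3455  (Qualcomm)
  w_4 = 0.128231·-0.6978 + -0.002609·9.0477 = -0.1131  (Unilever)
  w_5 = 0.128231·1.9760 + -0.002609·10.4297 = 0.2262  (Nike)
Σw_i=1.0000  μᵀw=0.1740
σ²=wᵀΣw=λ₁·μ_p+λ₂ = 0.128231·0.174 + -0.002609 = 0.019703 ≈ 0.0197

0.0197


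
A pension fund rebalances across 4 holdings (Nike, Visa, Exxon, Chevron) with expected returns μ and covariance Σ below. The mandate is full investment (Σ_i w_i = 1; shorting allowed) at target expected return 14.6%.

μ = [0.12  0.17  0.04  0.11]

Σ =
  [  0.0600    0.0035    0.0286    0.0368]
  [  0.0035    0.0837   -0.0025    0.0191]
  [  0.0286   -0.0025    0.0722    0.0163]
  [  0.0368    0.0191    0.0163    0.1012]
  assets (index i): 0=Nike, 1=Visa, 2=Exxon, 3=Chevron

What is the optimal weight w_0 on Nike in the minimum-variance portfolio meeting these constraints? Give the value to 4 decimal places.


0.4967

g=Σ⁻¹μ = [1.9345  1.9357  -0.1550  0.0431]
h=Σ⁻¹𝟙 = [9.7186  11.2285  9.7909  2.6512]
a=μᵀg=0.559755  b=𝟙ᵀg=3.758343  c=𝟙ᵀh=33.389202  D=ac−b²=4.564620
λ₁=(c·0.146−b)/D = (33.389202·0.146−3.758343)/4.564620 = 0.244594
λ₂=(a−b·0.146)/D = (0.559755−3.758343·0.146)/4.564620 = 0.002418
w* = 0.244594·g + 0.002418·h:
  w_0 = 0.244594·1.9345 + 0.002418·9.7186 = 0.4967  (Nike)
  w_1 = 0.244594·1.9357 + 0.002418·11.2285 = 0.5006  (Visa)
  w_2 = 0.244594·-0.1550 + 0.002418·9.7909 = -0.0142  (Exxon)
  w_3 = 0.244594·0.0431 + 0.002418·2.6512 = 0.0170  (Chevron)
Σw_i=1.0000  μᵀw=0.1460
σ²=wᵀΣw=λ₁·μ_p+λ₂ = 0.244594·0.146 + 0.002418 = 0.038129 ≈ 0.0381


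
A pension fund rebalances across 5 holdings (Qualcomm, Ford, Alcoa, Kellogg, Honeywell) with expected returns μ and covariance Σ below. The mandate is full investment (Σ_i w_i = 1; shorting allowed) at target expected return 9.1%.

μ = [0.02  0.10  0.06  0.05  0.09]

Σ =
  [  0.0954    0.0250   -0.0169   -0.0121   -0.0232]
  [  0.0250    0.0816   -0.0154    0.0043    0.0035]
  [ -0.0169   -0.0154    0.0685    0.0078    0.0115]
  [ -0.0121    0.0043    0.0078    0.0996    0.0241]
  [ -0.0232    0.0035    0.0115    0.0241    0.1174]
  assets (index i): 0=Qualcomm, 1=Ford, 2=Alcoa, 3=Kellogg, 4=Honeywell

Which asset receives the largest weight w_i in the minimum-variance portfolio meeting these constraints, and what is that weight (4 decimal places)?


Ford (0.5391)

x=Σ⁻¹μ = [0.2389  1.3210  1.1010  0.2383  0.6177]
y=Σ⁻¹𝟙 = [13.7310  10.7467  18.2346  8.0061  7.4813]
a=μᵀx=0.270449  b=𝟙ᵀx=3.516981  c=𝟙ᵀy=58.199618  D=ac−b²=3.370867
λ₁=(c·0.091−b)/D = (58.199618·0.091−3.516981)/3.370867 = 0.527812
λ₂=(a−b·0.091)/D = (0.270449−3.516981·0.091)/3.370867 = -0.014713
w* = 0.527812·x + -0.014713·y:
  w_0 = 0.527812·0.2389 + -0.014713·13.7310 = -0.0759  (Qualcomm)
  w_1 = 0.527812·1.3210 + -0.014713·10.7467 = 0.5391  (Ford)
  w_2 = 0.527812·1.1010 + -0.014713·18.2346 = 0.3128  (Alcoa)
  w_3 = 0.527812·0.2383 + -0.014713·8.0061 = 0.0080  (Kellogg)
  w_4 = 0.527812·0.6177 + -0.014713·7.4813 = 0.2159  (Honeywell)
Σw_i=1.0000  μᵀw=0.0910
σ²=wᵀΣw=λ₁·μ_p+λ₂ = 0.527812·0.091 + -0.014713 = 0.033318 ≈ 0.0333


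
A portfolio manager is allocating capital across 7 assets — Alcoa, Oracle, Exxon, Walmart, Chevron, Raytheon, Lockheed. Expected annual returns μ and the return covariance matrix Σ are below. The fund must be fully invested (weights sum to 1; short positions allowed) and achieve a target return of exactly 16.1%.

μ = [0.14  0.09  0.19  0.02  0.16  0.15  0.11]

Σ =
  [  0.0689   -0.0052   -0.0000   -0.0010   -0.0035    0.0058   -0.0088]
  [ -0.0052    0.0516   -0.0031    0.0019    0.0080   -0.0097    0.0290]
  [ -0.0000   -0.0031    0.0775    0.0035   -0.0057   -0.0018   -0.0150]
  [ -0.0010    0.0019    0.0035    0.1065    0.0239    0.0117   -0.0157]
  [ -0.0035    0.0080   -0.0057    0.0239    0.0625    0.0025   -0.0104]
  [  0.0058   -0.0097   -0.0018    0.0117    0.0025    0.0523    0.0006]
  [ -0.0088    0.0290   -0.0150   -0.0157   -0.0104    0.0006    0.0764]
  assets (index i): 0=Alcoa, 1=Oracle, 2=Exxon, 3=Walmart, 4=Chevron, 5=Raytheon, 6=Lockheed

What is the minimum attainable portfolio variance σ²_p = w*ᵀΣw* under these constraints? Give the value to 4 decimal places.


x=Σ⁻¹μ = [2.3189  0.9092  3.2803  -0.6476  3.3910  2.8487  2.3120]
y=Σ⁻¹𝟙 = [17.0818  13.3118  18.1133  5.4146  16.9107  18.1057  16.8324]
a=μᵀx=2.240958  b=𝟙ᵀx=14.412470  c=𝟙ᵀy=105.770356  D=ac−b²=29.307607
λ₁=(c·0.161−b)/D = (105.770356·0.161−14.412470)/29.307607 = 0.089279
λ₂=(a−b·0.161)/D = (2.240958−14.412470·0.161)/29.307607 = -0.002711
w* = 0.089279·x + -0.002711·y:
  w_0 = 0.089279·2.3189 + -0.002711·17.0818 = 0.1607  (Alcoa)
  w_1 = 0.089279·0.9092 + -0.002711·13.3118 = 0.0451  (Oracle)
  w_2 = 0.089279·3.2803 + -0.002711·18.1133 = 0.2438  (Exxon)
  w_3 = 0.089279·-0.6476 + -0.002711·5.4146 = -0.0725  (Walmart)
  w_4 = 0.089279·3.3910 + -0.002711·16.9107 = 0.2569  (Chevron)
  w_5 = 0.089279·2.8487 + -0.002711·18.1057 = 0.2052  (Raytheon)
  w_6 = 0.089279·2.3120 + -0.002711·16.8324 = 0.1608  (Lockheed)
Σw_i=1.0000  μᵀw=0.1610
σ²=wᵀΣw=λ₁·μ_p+λ₂ = 0.089279·0.161 + -0.002711 = 0.011663 ≈ 0.0117

0.0117


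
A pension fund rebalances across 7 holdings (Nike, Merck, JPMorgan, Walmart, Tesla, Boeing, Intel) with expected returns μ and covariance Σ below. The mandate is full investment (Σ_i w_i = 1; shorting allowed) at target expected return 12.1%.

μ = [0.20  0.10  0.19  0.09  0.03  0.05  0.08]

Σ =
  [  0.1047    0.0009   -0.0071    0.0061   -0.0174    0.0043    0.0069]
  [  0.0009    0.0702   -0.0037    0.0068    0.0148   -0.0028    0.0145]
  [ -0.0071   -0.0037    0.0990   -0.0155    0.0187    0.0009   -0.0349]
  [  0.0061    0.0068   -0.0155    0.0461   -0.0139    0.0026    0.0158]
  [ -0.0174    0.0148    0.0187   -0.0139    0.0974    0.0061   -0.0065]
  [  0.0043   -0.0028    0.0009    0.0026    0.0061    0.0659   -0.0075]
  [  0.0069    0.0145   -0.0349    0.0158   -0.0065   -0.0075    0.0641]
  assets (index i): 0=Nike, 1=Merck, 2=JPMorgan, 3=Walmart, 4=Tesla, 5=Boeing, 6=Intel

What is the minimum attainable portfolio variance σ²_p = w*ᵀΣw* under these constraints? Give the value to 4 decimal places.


x=Σ⁻¹μ = [1.8723  0.9014  3.0928  1.9061  0.2802  0.7792  2.1762]
y=Σ⁻¹𝟙 = [9.3189  7.0919  19.7458  21.0328  10.5397  15.2294  21.4104]
a=μᵀx=1.445232  b=𝟙ᵀx=11.008113  c=𝟙ᵀy=104.368847  D=ac−b²=29.658601
λ₁=(c·0.121−b)/D = (104.368847·0.121−11.008113)/29.658601 = 0.054639
λ₂=(a−b·0.121)/D = (1.445232−11.008113·0.121)/29.658601 = 0.003818
w* = 0.054639·x + 0.003818·y:
  w_0 = 0.054639·1.8723 + 0.003818·9.3189 = 0.1379  (Nike)
  w_1 = 0.054639·0.9014 + 0.003818·7.0919 = 0.0763  (Merck)
  w_2 = 0.054639·3.0928 + 0.003818·19.7458 = 0.2444  (JPMorgan)
  w_3 = 0.054639·1.9061 + 0.003818·21.0328 = 0.1845  (Walmart)
  w_4 = 0.054639·0.2802 + 0.003818·10.5397 = 0.0556  (Tesla)
  w_5 = 0.054639·0.7792 + 0.003818·15.2294 = 0.1007  (Boeing)
  w_6 = 0.054639·2.1762 + 0.003818·21.4104 = 0.2007  (Intel)
Σw_i=1.0000  μᵀw=0.1210
σ²=wᵀΣw=λ₁·μ_p+λ₂ = 0.054639·0.121 + 0.003818 = 0.010430 ≈ 0.0104

0.0104
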